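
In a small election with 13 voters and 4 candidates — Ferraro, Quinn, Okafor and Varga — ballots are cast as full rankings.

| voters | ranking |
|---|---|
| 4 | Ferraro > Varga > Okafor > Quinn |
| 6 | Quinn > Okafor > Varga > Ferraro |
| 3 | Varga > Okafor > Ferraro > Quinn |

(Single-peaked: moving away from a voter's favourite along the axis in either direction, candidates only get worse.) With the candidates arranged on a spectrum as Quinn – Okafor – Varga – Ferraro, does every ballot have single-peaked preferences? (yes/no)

Axis positions: Quinn=1, Okafor=2, Varga=3, Ferraro=4.
Ballot type 1 (peak Ferraro at position 4): ranking walks positions 4-3-2-1, expanding outward from the peak — single-peaked.
Ballot type 2 (peak Quinn at position 1): ranking walks positions 1-2-3-4, expanding outward from the peak — single-peaked.
Ballot type 3 (peak Varga at position 3): ranking walks positions 3-2-4-1, expanding outward from the peak — single-peaked.
Every ranking is single-peaked on this axis.

yes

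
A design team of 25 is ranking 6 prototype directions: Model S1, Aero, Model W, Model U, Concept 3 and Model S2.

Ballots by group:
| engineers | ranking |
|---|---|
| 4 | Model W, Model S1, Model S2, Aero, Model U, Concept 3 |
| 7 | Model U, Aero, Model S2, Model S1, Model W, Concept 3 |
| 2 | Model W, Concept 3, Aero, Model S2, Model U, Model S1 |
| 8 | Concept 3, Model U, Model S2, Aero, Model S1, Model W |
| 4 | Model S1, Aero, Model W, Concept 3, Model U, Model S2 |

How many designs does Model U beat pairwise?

4

Model U against each rival (25 engineers):
Model U vs Model S1: Model U preferred on 7+2+8 = 17 ballots; Model U wins 17–8.
Model U vs Aero: Model U wins 15–10.
Model U vs Model W: 15 to 10, Model U.
Model U vs Concept 3: Model U is ranked higher on 4+7 = 11 ballots, Concept 3 on 14. Concept 3 wins 14–11.
Model U vs Model S2: Model U preferred on 7+8+4 = 19 ballots; Model U wins 19–6.
Model U beats Model S1, Aero, Model W, Model S2; loses to Concept 3 — 4 pairwise wins.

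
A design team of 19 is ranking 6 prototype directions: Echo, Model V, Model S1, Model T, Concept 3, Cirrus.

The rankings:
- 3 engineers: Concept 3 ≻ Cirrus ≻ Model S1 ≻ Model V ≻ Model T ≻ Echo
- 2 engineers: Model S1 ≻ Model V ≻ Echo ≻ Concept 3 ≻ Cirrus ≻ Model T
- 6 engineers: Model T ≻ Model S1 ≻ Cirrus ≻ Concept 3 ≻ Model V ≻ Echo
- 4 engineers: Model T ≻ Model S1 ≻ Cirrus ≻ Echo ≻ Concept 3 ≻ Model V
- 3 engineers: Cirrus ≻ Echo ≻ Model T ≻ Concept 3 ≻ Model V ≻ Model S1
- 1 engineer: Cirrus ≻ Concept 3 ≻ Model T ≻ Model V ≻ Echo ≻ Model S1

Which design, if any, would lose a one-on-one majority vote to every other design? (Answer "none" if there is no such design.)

Echo

Head-to-head results (19 engineers):
Echo–Model V: Model V 12–7.
Echo vs Model S1: Model S1 wins 15–4.
Echo vs Model T: Model T, 14–5.
Echo vs Concept 3: Concept 3 wins 10–9.
Echo vs Cirrus: Echo is ranked higher on 2 ballots, Cirrus on 17. Cirrus wins 17–2.
Model V vs Model S1: Model S1, 15–4.
Model V–Model T: Model T 14–5.
Model V vs Concept 3: 2 to 17, Concept 3.
Model V vs Cirrus: Cirrus, 17–2.
Model S1 vs Model T: Model T, 14–5.
Model S1 vs Concept 3: Model S1, 12–7.
Model S1 vs Cirrus: Model S1, 12–7.
Model T vs Concept 3: 6+4+3 = 13 for Model T, 6 for Concept 3 — Model T by 13–6.
Model T vs Cirrus: Model T, 10–9.
Concept 3 vs Cirrus: 3+2 = 5 for Concept 3, 14 for Cirrus — Cirrus by 14–5.
Echo loses to every other design — it is the Condorcet loser.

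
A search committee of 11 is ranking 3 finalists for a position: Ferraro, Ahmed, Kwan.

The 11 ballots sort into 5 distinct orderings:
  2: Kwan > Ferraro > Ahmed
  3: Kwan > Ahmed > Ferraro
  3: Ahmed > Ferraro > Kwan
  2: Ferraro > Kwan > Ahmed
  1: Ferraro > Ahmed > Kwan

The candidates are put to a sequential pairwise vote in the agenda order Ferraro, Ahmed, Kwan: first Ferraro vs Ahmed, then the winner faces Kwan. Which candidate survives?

Kwan

Round 1: Ferraro vs Ahmed — 5–6, Ahmed advances.
Round 2: Ahmed vs Kwan — 4–7, Kwan advances.
Kwan survives the agenda.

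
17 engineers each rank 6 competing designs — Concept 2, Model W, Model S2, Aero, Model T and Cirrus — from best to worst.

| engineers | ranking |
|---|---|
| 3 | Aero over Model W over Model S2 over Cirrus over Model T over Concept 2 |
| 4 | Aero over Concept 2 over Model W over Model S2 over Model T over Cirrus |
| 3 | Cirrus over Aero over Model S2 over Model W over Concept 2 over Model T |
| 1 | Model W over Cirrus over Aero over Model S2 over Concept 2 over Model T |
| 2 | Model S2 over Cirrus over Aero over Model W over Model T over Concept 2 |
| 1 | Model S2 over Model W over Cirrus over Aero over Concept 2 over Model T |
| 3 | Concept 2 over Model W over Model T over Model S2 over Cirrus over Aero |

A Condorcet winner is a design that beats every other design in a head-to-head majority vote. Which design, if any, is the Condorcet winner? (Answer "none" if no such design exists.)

none

Head-to-head results (17 engineers):
Concept 2 vs Model W: Model W wins 10–7.
Concept 2 vs Model S2: 7 to 10, Model S2.
Concept 2 vs Aero: Concept 2 preferred on 3 ballots; Aero wins 14–3.
Concept 2 vs Model T: Concept 2 preferred on 4+3+1+1+3 = 12 ballots; Concept 2 wins 12–5.
Concept 2 vs Cirrus: 7 to 10, Cirrus.
Model W vs Model S2: Model W is ranked higher on 3+4+1+3 = 11 ballots, Model S2 on 6. Model W wins 11–6.
Model W vs Aero: Model W preferred on 1+1+3 = 5 ballots; Aero wins 12–5.
Model W vs Model T: Model W wins 17–0.
Model W vs Cirrus: Model W wins 12–5.
Model S2 vs Aero: 2+1+3 = 6 for Model S2, 11 for Aero — Aero by 11–6.
Model S2 vs Model T: Model S2 is ranked higher on 3+4+3+1+2+1 = 14 ballots, Model T on 3. Model S2 wins 14–3.
Model S2–Cirrus: Model S2 13–4.
Aero vs Model T: Aero wins 14–3.
Aero vs Cirrus: 7 to 10, Cirrus.
Model T vs Cirrus: Cirrus, 10–7.
Each design drops at least one matchup (Concept 2 loses to Model W; Model W loses to Aero; Model S2 loses to Model W; Aero loses to Cirrus; Model T loses to Concept 2; Cirrus loses to Model W); the cycle Model W > Cirrus > Aero > Model W rules out a Condorcet winner.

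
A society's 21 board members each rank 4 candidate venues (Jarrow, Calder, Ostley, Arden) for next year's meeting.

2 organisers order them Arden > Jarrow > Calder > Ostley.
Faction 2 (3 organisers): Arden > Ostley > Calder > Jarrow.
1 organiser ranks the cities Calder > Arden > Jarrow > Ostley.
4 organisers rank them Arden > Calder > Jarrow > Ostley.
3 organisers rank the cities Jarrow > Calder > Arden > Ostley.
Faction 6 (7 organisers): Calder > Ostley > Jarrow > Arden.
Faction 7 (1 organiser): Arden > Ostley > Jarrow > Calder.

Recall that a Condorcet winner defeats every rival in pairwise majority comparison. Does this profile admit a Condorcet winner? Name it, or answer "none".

Calder

Check each pair by majority over 21 ballots:
Jarrow vs Calder: Calder wins 15–6.
Jarrow vs Ostley: Ostley, 11–10.
Jarrow vs Arden: Arden wins 11–10.
Calder–Ostley: Calder 17–4.
Calder vs Arden: Calder wins 11–10.
Ostley vs Arden: Arden, 14–7.
Calder beats each of Jarrow, Ostley, Arden — Calder is the Condorcet winner.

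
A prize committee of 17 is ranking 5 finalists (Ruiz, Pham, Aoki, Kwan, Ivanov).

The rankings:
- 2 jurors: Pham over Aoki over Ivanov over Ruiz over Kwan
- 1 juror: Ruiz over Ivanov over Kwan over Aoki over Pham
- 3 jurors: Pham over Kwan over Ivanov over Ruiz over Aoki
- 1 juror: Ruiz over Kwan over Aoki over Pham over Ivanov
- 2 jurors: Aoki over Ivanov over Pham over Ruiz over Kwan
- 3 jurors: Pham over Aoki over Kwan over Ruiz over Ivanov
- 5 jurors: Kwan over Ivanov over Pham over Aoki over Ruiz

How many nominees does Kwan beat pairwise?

Kwan against each rival (17 jurors):
Kwan vs Ruiz: Kwan wins 11–6.
Kwan vs Pham: Kwan preferred on 1+1+5 = 7 ballots; Pham wins 10–7.
Kwan vs Aoki: Kwan, 10–7.
Kwan–Ivanov: Kwan 12–5.
Kwan beats Ruiz, Aoki, Ivanov; loses to Pham — 3 pairwise wins.

3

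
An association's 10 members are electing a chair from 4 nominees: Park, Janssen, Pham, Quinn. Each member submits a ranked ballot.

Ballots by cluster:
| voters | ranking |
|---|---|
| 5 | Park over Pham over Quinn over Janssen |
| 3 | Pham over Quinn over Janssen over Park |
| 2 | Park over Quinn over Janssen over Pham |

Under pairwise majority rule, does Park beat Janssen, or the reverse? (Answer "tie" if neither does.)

Park

Ballots ranking Park above Janssen: 5 + 2 = 7.
Ballots ranking Janssen above Park: 10 − 7 = 3.
Park wins the head-to-head 7–3.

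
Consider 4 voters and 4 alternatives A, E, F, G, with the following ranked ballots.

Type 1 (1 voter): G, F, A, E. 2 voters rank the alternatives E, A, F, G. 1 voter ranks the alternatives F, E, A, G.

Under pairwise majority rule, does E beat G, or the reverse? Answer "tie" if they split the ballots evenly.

E

Ballots ranking E above G: 2 + 1 = 3.
Ballots ranking G above E: 4 − 3 = 1.
E wins the head-to-head 3–1.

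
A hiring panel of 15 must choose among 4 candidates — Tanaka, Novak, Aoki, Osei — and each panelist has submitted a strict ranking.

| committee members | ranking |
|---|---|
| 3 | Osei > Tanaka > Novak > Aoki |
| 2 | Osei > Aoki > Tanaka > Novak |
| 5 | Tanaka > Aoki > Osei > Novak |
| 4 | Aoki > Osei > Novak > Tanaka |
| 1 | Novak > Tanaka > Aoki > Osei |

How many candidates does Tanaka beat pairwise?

2

Tanaka against each rival (15 committee members):
Tanaka–Novak: Tanaka 10–5.
Tanaka vs Aoki: 3+5+1 = 9 for Tanaka, 6 for Aoki — Tanaka by 9–6.
Tanaka vs Osei: 5+1 = 6 for Tanaka, 9 for Osei — Osei by 9–6.
Tanaka beats Novak, Aoki; loses to Osei — 2 pairwise wins.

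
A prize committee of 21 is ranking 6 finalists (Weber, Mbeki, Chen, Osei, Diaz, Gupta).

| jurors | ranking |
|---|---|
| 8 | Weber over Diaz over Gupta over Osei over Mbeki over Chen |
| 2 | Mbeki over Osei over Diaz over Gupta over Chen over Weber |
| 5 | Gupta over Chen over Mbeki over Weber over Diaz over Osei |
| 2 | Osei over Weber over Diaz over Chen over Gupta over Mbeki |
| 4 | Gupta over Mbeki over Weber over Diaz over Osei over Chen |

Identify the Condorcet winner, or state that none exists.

Head-to-head results (21 jurors):
Weber vs Mbeki: 8+2 = 10 for Weber, 11 for Mbeki — Mbeki by 11–10.
Weber vs Chen: 14 to 7, Weber.
Weber vs Osei: Weber preferred on 8+5+4 = 17 ballots; Weber wins 17–4.
Weber vs Diaz: 8+5+2+4 = 19 for Weber, 2 for Diaz — Weber by 19–2.
Weber vs Gupta: 10 to 11, Gupta.
Mbeki vs Chen: Mbeki preferred on 8+2+4 = 14 ballots; Mbeki wins 14–7.
Mbeki vs Osei: 11 to 10, Mbeki.
Mbeki vs Diaz: Mbeki preferred on 2+5+4 = 11 ballots; Mbeki wins 11–10.
Mbeki vs Gupta: Mbeki is ranked higher on 2 ballots, Gupta on 19. Gupta wins 19–2.
Chen vs Osei: 5 for Chen, 16 for Osei — Osei by 16–5.
Chen vs Diaz: 5 to 16, Diaz.
Chen vs Gupta: Chen is ranked higher on 2 ballots, Gupta on 19. Gupta wins 19–2.
Osei vs Diaz: Osei is ranked higher on 2+2 = 4 ballots, Diaz on 17. Diaz wins 17–4.
Osei vs Gupta: Osei is ranked higher on 2+2 = 4 ballots, Gupta on 17. Gupta wins 17–4.
Diaz vs Gupta: 8+2+2 = 12 for Diaz, 9 for Gupta — Diaz by 12–9.
Each nominee drops at least one matchup (Weber loses to Mbeki; Mbeki loses to Gupta; Chen loses to Weber; Osei loses to Weber; Diaz loses to Weber; Gupta loses to Diaz); the cycle Weber beats Diaz beats Gupta beats Weber rules out a Condorcet winner.

none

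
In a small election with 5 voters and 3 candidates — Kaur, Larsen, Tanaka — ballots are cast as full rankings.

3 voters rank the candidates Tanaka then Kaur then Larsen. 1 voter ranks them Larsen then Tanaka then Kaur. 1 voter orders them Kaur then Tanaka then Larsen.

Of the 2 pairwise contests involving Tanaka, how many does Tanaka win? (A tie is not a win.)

2

Tanaka against each rival (5 voters):
Tanaka vs Kaur: Tanaka, 4–1.
Tanaka vs Larsen: Tanaka preferred on 3+1 = 4 ballots; Tanaka wins 4–1.
Tanaka beats Kaur, Larsen — 2 pairwise wins.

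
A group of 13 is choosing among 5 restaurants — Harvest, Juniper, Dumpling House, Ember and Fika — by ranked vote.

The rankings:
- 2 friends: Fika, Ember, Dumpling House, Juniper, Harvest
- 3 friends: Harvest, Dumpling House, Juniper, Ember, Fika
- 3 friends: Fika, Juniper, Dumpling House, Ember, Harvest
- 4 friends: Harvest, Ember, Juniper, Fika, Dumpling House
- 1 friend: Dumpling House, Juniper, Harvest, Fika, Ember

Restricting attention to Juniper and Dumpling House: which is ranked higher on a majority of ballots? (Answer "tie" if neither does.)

Ballots ranking Juniper above Dumpling House: 3 + 4 = 7.
Ballots ranking Dumpling House above Juniper: 13 − 7 = 6.
Juniper wins the head-to-head 7–6.

Juniper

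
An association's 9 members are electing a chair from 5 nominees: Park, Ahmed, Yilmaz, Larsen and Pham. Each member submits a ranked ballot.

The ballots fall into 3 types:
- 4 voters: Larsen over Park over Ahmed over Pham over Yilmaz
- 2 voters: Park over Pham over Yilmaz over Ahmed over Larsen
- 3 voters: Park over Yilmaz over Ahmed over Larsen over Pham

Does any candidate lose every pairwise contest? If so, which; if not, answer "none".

none

Head-to-head results (9 voters):
Park vs Ahmed: 9 to 0, Park.
Park vs Yilmaz: Park wins 9–0.
Park vs Larsen: 5 to 4, Park.
Park vs Pham: Park is ranked higher on 4+2+3 = 9 ballots, Pham on 0. Park wins 9–0.
Ahmed vs Yilmaz: Ahmed is ranked higher on 4 ballots, Yilmaz on 5. Yilmaz wins 5–4.
Ahmed vs Larsen: Ahmed, 5–4.
Ahmed vs Pham: Ahmed preferred on 4+3 = 7 ballots; Ahmed wins 7–2.
Yilmaz vs Larsen: Yilmaz wins 5–4.
Yilmaz vs Pham: 3 to 6, Pham.
Larsen vs Pham: Larsen, 7–2.
No candidate is winless: Park beats Ahmed; Ahmed beats Larsen; Yilmaz beats Ahmed; Larsen beats Pham; Pham beats Yilmaz. There is no Condorcet loser.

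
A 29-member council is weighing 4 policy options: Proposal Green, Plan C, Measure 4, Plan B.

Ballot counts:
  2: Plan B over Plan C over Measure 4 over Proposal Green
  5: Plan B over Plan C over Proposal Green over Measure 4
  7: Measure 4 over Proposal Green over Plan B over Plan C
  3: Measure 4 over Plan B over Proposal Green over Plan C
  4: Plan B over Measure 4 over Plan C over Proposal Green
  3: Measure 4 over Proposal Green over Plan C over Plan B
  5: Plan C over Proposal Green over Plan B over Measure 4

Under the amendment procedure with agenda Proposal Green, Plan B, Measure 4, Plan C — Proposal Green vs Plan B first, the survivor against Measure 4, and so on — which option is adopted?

Measure 4

Round 1: Proposal Green vs Plan B — 15–14, Proposal Green advances.
Round 2: Proposal Green vs Measure 4 — 10–19, Measure 4 advances.
Round 3: Measure 4 vs Plan C — 17–12, Measure 4 advances.
Measure 4 survives the agenda.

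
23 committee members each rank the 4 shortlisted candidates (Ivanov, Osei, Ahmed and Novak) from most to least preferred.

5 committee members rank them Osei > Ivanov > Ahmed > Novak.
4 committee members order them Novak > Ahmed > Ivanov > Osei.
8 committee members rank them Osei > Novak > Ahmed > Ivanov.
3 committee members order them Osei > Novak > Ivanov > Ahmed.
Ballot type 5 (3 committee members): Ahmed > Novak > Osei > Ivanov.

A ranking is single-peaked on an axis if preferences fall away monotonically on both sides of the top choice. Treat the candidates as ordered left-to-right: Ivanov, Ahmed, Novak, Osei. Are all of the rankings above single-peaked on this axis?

no

Axis positions: Ivanov=1, Ahmed=2, Novak=3, Osei=4.
Ballot type 1: ranking walks positions 4-1-2-3; Ivanov is ranked above Novak even though Novak lies between Ivanov and the peak Osei on the axis — preferences dip and rise again. Not single-peaked.
Ballot type 2 (peak Novak at position 3): ranking walks positions 3-2-1-4, expanding outward from the peak — single-peaked.
Ballot type 3 (peak Osei at position 4): ranking walks positions 4-3-2-1, expanding outward from the peak — single-peaked.
Ballot type 4: ranking walks positions 4-3-1-2; Ivanov is ranked above Ahmed even though Ahmed lies between Ivanov and the peak Osei on the axis — preferences dip and rise again. Not single-peaked.
Ballot type 5 (peak Ahmed at position 2): ranking walks positions 2-3-4-1, expanding outward from the peak — single-peaked.
Ballot type 1 violates single-peakedness, so the profile is not single-peaked on this axis.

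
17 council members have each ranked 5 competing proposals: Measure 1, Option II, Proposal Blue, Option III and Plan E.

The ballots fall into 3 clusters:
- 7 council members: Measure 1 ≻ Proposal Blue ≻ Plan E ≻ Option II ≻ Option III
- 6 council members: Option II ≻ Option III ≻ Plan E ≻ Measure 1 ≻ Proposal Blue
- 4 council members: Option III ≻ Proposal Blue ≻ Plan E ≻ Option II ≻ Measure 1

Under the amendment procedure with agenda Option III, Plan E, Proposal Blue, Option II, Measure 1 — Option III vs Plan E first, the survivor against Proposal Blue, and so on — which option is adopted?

Option II

Round 1: Option III vs Plan E — 10–7, Option III advances.
Round 2: Option III vs Proposal Blue — 10–7, Option III advances.
Round 3: Option III vs Option II — 4–13, Option II advances.
Round 4: Option II vs Measure 1 — 10–7, Option II advances.
The agenda winner is Option II.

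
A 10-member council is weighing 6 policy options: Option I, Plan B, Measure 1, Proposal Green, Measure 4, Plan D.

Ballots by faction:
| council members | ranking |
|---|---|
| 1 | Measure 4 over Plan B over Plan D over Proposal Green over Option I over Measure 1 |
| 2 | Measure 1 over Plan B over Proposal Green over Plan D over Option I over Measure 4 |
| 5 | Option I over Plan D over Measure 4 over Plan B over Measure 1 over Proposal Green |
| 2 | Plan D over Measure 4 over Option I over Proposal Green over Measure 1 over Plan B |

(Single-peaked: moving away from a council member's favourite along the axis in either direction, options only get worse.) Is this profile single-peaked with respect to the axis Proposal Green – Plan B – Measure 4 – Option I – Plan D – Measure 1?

no

Axis positions: Proposal Green=1, Plan B=2, Measure 4=3, Option I=4, Plan D=5, Measure 1=6.
Faction 1: ranking walks positions 3-2-5-1-4-6; Plan D is ranked above Option I even though Option I lies between Plan D and the peak Measure 4 on the axis — preferences dip and rise again. Not single-peaked.
Faction 2: ranking walks positions 6-2-1-5-4-3; Plan B is ranked above Plan D even though Plan D lies between Plan B and the peak Measure 1 on the axis — preferences dip and rise again. Not single-peaked.
Faction 3 (peak Option I at position 4): ranking walks positions 4-5-3-2-6-1, expanding outward from the peak — single-peaked.
Faction 4: ranking walks positions 5-3-4-1-6-2; Measure 4 is ranked above Option I even though Option I lies between Measure 4 and the peak Plan D on the axis — preferences dip and rise again. Not single-peaked.
Faction 1 violates single-peakedness, so the profile is not single-peaked on this axis.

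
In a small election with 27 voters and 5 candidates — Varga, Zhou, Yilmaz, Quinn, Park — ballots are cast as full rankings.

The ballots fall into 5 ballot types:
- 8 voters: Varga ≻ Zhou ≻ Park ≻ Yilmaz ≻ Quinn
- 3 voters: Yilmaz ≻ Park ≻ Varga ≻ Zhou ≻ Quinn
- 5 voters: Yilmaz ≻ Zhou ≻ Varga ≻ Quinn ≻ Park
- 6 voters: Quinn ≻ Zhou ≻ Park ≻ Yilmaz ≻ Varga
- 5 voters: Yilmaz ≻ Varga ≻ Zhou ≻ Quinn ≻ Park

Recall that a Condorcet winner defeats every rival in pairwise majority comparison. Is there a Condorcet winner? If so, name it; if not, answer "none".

Head-to-head results (27 voters):
Varga vs Zhou: Varga, 16–11.
Varga vs Yilmaz: Yilmaz wins 19–8.
Varga vs Quinn: 8+3+5+5 = 21 for Varga, 6 for Quinn — Varga by 21–6.
Varga–Park: Varga 18–9.
Zhou–Yilmaz: Zhou 14–13.
Zhou vs Quinn: Zhou, 21–6.
Zhou–Park: Zhou 24–3.
Yilmaz–Quinn: Yilmaz 21–6.
Yilmaz–Park: Park 14–13.
Quinn vs Park: Quinn wins 16–11.
Each candidate drops at least one matchup (Varga loses to Yilmaz; Zhou loses to Varga; Yilmaz loses to Zhou; Quinn loses to Varga; Park loses to Varga); the cycle Varga → Zhou → Yilmaz → Varga rules out a Condorcet winner.

none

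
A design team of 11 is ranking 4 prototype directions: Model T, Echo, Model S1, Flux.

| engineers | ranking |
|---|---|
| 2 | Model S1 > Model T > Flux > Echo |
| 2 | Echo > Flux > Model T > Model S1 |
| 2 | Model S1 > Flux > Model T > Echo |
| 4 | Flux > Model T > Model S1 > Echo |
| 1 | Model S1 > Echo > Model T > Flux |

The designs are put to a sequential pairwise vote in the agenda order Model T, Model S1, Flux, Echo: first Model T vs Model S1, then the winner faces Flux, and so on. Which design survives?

Round 1: Model T vs Model S1 — 6–5, Model T advances.
Round 2: Model T vs Flux — 3–8, Flux advances.
Round 3: Flux vs Echo — 8–3, Flux advances.
Flux survives the agenda.

Flux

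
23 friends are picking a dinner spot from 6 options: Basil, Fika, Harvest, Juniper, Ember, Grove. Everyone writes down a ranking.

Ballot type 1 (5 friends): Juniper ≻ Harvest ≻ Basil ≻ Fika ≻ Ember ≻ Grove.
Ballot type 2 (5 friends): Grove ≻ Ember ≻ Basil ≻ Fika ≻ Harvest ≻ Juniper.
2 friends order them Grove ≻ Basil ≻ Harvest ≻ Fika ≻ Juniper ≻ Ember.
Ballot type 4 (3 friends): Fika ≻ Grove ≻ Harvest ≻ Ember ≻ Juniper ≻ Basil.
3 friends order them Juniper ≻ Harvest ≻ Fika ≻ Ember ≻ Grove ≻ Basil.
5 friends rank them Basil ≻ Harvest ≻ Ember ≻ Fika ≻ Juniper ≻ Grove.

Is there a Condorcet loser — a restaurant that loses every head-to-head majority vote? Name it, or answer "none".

none

Pairwise majorities:
Basil–Fika: Basil 17–6.
Basil vs Harvest: Basil is ranked higher on 5+2+5 = 12 ballots, Harvest on 11. Basil wins 12–11.
Basil vs Juniper: Basil preferred on 5+2+5 = 12 ballots; Basil wins 12–11.
Basil vs Ember: 5+2+5 = 12 for Basil, 11 for Ember — Basil by 12–11.
Basil vs Grove: Basil is ranked higher on 5+5 = 10 ballots, Grove on 13. Grove wins 13–10.
Fika vs Harvest: Fika preferred on 5+3 = 8 ballots; Harvest wins 15–8.
Fika vs Juniper: Fika is ranked higher on 5+2+3+5 = 15 ballots, Juniper on 8. Fika wins 15–8.
Fika–Ember: Fika 13–10.
Fika vs Grove: Fika preferred on 5+3+3+5 = 16 ballots; Fika wins 16–7.
Harvest vs Juniper: Harvest wins 15–8.
Harvest vs Ember: Harvest wins 18–5.
Harvest vs Grove: 13 to 10, Harvest.
Juniper vs Ember: Juniper is ranked higher on 5+2+3 = 10 ballots, Ember on 13. Ember wins 13–10.
Juniper vs Grove: 13 to 10, Juniper.
Ember vs Grove: Ember is ranked higher on 5+3+5 = 13 ballots, Grove on 10. Ember wins 13–10.
Every restaurant wins at least one matchup (Basil beats Fika; Fika beats Juniper; Harvest beats Fika; Juniper beats Grove; Ember beats Juniper; Grove beats Basil), so there is no Condorcet loser.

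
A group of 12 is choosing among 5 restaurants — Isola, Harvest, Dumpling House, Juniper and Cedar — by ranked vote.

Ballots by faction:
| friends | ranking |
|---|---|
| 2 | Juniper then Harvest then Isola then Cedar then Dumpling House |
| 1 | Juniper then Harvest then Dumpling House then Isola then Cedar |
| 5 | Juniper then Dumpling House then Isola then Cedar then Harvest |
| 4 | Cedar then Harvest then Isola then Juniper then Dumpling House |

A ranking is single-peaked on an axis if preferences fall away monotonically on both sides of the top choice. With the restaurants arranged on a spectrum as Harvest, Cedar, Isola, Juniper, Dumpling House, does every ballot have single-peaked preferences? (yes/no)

Axis positions: Harvest=1, Cedar=2, Isola=3, Juniper=4, Dumpling House=5.
Faction 1: ranking walks positions 4-1-3-2-5; Harvest is ranked above Isola even though Isola lies between Harvest and the peak Juniper on the axis — preferences dip and rise again. Not single-peaked.
Faction 2: ranking walks positions 4-1-5-3-2; Harvest is ranked above Isola even though Isola lies between Harvest and the peak Juniper on the axis — preferences dip and rise again. Not single-peaked.
Faction 3 (peak Juniper at position 4): ranking walks positions 4-5-3-2-1, expanding outward from the peak — single-peaked.
Faction 4 (peak Cedar at position 2): ranking walks positions 2-1-3-4-5, expanding outward from the peak — single-peaked.
Faction 1 violates single-peakedness, so the profile is not single-peaked on this axis.

no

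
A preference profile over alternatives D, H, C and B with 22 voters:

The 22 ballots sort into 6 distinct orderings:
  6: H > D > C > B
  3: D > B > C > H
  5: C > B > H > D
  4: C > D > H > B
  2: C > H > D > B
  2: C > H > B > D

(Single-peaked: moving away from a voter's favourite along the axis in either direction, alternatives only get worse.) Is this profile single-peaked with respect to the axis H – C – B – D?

no

Axis positions: H=1, C=2, B=3, D=4.
Faction 1: ranking walks positions 1-4-2-3; D is ranked above C even though C lies between D and the peak H on the axis — preferences dip and rise again. Not single-peaked.
Faction 2 (peak D at position 4): ranking walks positions 4-3-2-1, expanding outward from the peak — single-peaked.
Faction 3 (peak C at position 2): ranking walks positions 2-3-1-4, expanding outward from the peak — single-peaked.
Faction 4: ranking walks positions 2-4-1-3; D is ranked above B even though B lies between D and the peak C on the axis — preferences dip and rise again. Not single-peaked.
Faction 5: ranking walks positions 2-1-4-3; D is ranked above B even though B lies between D and the peak C on the axis — preferences dip and rise again. Not single-peaked.
Faction 6 (peak C at position 2): ranking walks positions 2-1-3-4, expanding outward from the peak — single-peaked.
Faction 1 violates single-peakedness, so the profile is not single-peaked on this axis.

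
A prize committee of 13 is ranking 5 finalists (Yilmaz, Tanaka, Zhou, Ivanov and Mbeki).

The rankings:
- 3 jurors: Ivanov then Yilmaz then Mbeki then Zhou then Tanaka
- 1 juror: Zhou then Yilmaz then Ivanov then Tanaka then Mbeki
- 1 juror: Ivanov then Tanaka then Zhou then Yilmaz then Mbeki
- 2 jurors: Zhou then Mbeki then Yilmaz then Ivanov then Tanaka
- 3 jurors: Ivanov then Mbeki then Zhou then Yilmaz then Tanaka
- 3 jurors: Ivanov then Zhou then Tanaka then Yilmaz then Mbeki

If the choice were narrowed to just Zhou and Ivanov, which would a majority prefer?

Ballots ranking Zhou above Ivanov: 1 + 2 = 3.
Ballots ranking Ivanov above Zhou: 13 − 3 = 10.
Ivanov wins the head-to-head 10–3.

Ivanov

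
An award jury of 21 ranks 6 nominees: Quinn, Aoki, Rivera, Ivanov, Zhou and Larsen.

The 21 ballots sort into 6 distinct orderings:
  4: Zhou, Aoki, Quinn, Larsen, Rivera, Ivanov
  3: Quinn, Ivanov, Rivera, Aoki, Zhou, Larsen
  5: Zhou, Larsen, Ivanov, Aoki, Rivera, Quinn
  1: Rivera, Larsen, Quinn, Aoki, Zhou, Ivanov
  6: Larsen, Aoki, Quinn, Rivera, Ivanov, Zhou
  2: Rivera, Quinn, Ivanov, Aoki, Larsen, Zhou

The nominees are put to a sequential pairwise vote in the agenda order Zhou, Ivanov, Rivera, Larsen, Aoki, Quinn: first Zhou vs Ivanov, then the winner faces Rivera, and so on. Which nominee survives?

Round 1: Zhou vs Ivanov — 10–11, Ivanov advances.
Round 2: Ivanov vs Rivera — 8–13, Rivera advances.
Round 3: Rivera vs Larsen — 6–15, Larsen advances.
Round 4: Larsen vs Aoki — 12–9, Larsen advances.
Round 5: Larsen vs Quinn — 12–9, Larsen advances.
Larsen survives the agenda.

Larsen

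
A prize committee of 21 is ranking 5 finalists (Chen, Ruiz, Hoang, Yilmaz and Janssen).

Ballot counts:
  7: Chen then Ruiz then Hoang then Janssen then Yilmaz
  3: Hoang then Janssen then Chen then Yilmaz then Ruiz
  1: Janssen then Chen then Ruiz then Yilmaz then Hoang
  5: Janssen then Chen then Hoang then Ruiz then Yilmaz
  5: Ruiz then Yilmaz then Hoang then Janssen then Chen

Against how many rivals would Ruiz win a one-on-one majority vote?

3

Ruiz against each rival (21 jurors):
Ruiz vs Chen: Chen wins 16–5.
Ruiz–Hoang: Ruiz 13–8.
Ruiz vs Yilmaz: Ruiz, 18–3.
Ruiz vs Janssen: Ruiz preferred on 7+5 = 12 ballots; Ruiz wins 12–9.
Ruiz beats Hoang, Yilmaz, Janssen; loses to Chen — 3 pairwise wins.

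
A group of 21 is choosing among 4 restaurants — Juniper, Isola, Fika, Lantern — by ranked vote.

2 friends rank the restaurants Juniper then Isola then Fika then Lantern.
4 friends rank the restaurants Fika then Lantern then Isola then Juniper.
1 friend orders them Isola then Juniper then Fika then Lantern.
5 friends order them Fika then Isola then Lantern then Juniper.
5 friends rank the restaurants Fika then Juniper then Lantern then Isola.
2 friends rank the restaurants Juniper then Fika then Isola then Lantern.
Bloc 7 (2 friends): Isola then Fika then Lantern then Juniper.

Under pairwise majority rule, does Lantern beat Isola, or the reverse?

Isola

Ballots ranking Lantern above Isola: 4 + 5 = 9.
Ballots ranking Isola above Lantern: 21 − 9 = 12.
Isola wins the head-to-head 12–9.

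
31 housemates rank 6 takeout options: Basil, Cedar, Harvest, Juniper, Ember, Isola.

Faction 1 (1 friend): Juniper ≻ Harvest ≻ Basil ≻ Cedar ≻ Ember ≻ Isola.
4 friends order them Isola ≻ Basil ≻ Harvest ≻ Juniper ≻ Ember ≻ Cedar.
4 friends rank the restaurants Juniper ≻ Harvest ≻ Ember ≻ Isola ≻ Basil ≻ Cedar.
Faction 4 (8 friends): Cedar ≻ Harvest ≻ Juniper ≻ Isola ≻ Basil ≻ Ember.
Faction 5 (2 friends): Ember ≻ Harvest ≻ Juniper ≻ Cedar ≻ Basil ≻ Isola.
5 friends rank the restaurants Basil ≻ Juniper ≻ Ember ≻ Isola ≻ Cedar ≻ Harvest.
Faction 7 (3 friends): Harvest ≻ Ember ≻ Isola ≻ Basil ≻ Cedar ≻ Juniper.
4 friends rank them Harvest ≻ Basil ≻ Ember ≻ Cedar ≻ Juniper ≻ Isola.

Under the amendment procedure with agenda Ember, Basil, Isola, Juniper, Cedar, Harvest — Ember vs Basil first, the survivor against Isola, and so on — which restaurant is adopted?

Round 1: Ember vs Basil — 9–22, Basil advances.
Round 2: Basil vs Isola — 12–19, Isola advances.
Round 3: Isola vs Juniper — 7–24, Juniper advances.
Round 4: Juniper vs Cedar — 16–15, Juniper advances.
Round 5: Juniper vs Harvest — 10–21, Harvest advances.
The agenda winner is Harvest.

Harvest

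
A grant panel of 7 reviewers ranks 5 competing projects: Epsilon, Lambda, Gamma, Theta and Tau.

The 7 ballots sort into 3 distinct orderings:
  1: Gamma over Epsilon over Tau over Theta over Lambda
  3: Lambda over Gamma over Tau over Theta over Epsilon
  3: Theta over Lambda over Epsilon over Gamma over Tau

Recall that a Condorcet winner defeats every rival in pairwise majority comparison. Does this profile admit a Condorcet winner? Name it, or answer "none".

Check each pair by majority over 7 ballots:
Epsilon vs Lambda: Epsilon is ranked higher on 1 ballot, Lambda on 6. Lambda wins 6–1.
Epsilon vs Gamma: 3 to 4, Gamma.
Epsilon vs Theta: 1 to 6, Theta.
Epsilon vs Tau: 4 to 3, Epsilon.
Lambda vs Gamma: Lambda preferred on 3+3 = 6 ballots; Lambda wins 6–1.
Lambda vs Theta: 3 to 4, Theta.
Lambda vs Tau: 3+3 = 6 for Lambda, 1 for Tau — Lambda by 6–1.
Gamma vs Theta: 4 to 3, Gamma.
Gamma vs Tau: Gamma is ranked higher on 1+3+3 = 7 ballots, Tau on 0. Gamma wins 7–0.
Theta vs Tau: 3 for Theta, 4 for Tau — Tau by 4–3.
Each project drops at least one matchup (Epsilon loses to Lambda; Lambda loses to Theta; Gamma loses to Lambda; Theta loses to Gamma; Tau loses to Epsilon); the cycle Epsilon → Tau → Theta → Epsilon rules out a Condorcet winner.

none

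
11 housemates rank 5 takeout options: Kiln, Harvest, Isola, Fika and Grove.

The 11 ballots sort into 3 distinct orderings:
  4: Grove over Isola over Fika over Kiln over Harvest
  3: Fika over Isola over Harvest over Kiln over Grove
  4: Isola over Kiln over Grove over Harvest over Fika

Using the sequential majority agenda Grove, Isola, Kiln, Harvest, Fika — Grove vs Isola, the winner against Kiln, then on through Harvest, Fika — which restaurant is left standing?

Round 1: Grove vs Isola — 4–7, Isola advances.
Round 2: Isola vs Kiln — 11–0, Isola advances.
Round 3: Isola vs Harvest — 11–0, Isola advances.
Round 4: Isola vs Fika — 8–3, Isola advances.
Isola survives the agenda.

Isola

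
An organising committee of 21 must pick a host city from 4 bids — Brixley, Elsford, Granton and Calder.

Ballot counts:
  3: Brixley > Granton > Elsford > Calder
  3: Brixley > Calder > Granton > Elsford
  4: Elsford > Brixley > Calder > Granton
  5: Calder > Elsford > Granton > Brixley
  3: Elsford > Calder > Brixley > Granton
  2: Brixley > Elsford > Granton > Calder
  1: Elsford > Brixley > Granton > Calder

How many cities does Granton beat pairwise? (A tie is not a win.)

Granton against each rival (21 organisers):
Granton vs Brixley: Brixley, 16–5.
Granton vs Elsford: Elsford wins 15–6.
Granton vs Calder: Granton preferred on 3+2+1 = 6 ballots; Calder wins 15–6.
Granton beats no one; loses to Brixley, Elsford, Calder — 0 pairwise wins.

0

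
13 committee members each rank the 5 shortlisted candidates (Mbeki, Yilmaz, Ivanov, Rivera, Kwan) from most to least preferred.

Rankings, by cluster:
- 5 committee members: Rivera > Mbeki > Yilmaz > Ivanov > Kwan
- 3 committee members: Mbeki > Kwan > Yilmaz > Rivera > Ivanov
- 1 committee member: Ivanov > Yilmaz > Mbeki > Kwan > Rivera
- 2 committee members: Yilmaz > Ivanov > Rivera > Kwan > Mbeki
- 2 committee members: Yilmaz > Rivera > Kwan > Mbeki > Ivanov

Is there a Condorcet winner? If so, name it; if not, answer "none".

none

Check each pair by majority over 13 ballots:
Mbeki–Yilmaz: Mbeki 8–5.
Mbeki vs Ivanov: Mbeki, 10–3.
Mbeki vs Rivera: Rivera, 9–4.
Mbeki vs Kwan: Mbeki wins 9–4.
Yilmaz vs Ivanov: Yilmaz wins 12–1.
Yilmaz vs Rivera: Yilmaz, 8–5.
Yilmaz–Kwan: Yilmaz 10–3.
Ivanov vs Rivera: Rivera, 10–3.
Ivanov vs Kwan: Ivanov wins 8–5.
Rivera–Kwan: Rivera 9–4.
No candidate is unbeaten: Mbeki loses to Rivera; Yilmaz loses to Mbeki; Ivanov loses to Mbeki; Rivera loses to Yilmaz; Kwan loses to Mbeki. In particular Mbeki → Yilmaz → Rivera → Mbeki is a majority cycle — no Condorcet winner exists.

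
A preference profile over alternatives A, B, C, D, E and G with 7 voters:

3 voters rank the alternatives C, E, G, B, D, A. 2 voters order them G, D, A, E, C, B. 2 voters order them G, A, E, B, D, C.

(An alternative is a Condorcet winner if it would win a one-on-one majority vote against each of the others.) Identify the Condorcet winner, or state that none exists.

G

Check each pair by majority over 7 ballots:
A vs B: 2+2 = 4 for A, 3 for B — A by 4–3.
A vs C: 2+2 = 4 for A, 3 for C — A by 4–3.
A vs D: A is ranked higher on 2 ballots, D on 5. D wins 5–2.
A vs E: A is ranked higher on 2+2 = 4 ballots, E on 3. A wins 4–3.
A vs G: A is ranked higher on 0 ballots, G on 7. G wins 7–0.
B vs C: B is ranked higher on 2 ballots, C on 5. C wins 5–2.
B vs D: 3+2 = 5 for B, 2 for D — B by 5–2.
B vs E: 0 to 7, E.
B vs G: B preferred on 0 ballots; G wins 7–0.
C vs D: 3 for C, 4 for D — D by 4–3.
C vs E: 3 to 4, E.
C vs G: 3 for C, 4 for G — G by 4–3.
D vs E: 2 to 5, E.
D vs G: 0 to 7, G.
E vs G: 3 for E, 4 for G — G by 4–3.
G beats each of A, B, C, D, E — G is the Condorcet winner.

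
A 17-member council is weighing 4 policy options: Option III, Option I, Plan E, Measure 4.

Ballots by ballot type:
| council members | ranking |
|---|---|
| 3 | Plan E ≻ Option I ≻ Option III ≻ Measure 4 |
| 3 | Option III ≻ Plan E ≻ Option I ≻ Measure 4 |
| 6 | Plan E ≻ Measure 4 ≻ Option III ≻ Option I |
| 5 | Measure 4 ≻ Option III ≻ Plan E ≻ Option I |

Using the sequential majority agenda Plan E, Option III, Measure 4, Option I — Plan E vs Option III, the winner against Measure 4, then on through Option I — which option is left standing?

Round 1: Plan E vs Option III — 9–8, Plan E advances.
Round 2: Plan E vs Measure 4 — 12–5, Plan E advances.
Round 3: Plan E vs Option I — 17–0, Plan E advances.
The agenda winner is Plan E.

Plan E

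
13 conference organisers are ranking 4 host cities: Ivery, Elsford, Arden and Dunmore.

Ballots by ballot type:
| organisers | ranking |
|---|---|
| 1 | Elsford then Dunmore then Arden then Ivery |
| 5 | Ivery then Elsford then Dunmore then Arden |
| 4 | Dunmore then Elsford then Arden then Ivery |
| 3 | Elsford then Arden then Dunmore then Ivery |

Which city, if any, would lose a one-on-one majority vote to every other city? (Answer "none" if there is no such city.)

Ivery

Head-to-head results (13 organisers):
Ivery vs Elsford: 5 for Ivery, 8 for Elsford — Elsford by 8–5.
Ivery vs Arden: Arden, 8–5.
Ivery vs Dunmore: Dunmore wins 8–5.
Elsford vs Arden: Elsford, 13–0.
Elsford vs Dunmore: Elsford, 9–4.
Arden vs Dunmore: 3 for Arden, 10 for Dunmore — Dunmore by 10–3.
Ivery loses to every other city — it is the Condorcet loser.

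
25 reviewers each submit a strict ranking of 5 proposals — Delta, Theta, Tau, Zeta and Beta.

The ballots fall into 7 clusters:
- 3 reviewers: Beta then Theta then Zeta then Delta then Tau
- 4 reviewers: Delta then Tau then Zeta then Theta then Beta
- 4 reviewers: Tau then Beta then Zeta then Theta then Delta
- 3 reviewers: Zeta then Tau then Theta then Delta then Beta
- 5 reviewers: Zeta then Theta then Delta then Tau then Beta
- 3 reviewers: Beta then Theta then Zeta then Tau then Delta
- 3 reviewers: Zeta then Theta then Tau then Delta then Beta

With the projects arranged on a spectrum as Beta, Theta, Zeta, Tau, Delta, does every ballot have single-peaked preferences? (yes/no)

no

Axis positions: Beta=1, Theta=2, Zeta=3, Tau=4, Delta=5.
Cluster 1: ranking walks positions 1-2-3-5-4; Delta is ranked above Tau even though Tau lies between Delta and the peak Beta on the axis — preferences dip and rise again. Not single-peaked.
Cluster 2 (peak Delta at position 5): ranking walks positions 5-4-3-2-1, expanding outward from the peak — single-peaked.
Cluster 3: ranking walks positions 4-1-3-2-5; Beta is ranked above Zeta even though Zeta lies between Beta and the peak Tau on the axis — preferences dip and rise again. Not single-peaked.
Cluster 4 (peak Zeta at position 3): ranking walks positions 3-4-2-5-1, expanding outward from the peak — single-peaked.
Cluster 5: ranking walks positions 3-2-5-4-1; Delta is ranked above Tau even though Tau lies between Delta and the peak Zeta on the axis — preferences dip and rise again. Not single-peaked.
Cluster 6 (peak Beta at position 1): ranking walks positions 1-2-3-4-5, expanding outward from the peak — single-peaked.
Cluster 7 (peak Zeta at position 3): ranking walks positions 3-2-4-5-1, expanding outward from the peak — single-peaked.
Cluster 1 violates single-peakedness, so the profile is not single-peaked on this axis.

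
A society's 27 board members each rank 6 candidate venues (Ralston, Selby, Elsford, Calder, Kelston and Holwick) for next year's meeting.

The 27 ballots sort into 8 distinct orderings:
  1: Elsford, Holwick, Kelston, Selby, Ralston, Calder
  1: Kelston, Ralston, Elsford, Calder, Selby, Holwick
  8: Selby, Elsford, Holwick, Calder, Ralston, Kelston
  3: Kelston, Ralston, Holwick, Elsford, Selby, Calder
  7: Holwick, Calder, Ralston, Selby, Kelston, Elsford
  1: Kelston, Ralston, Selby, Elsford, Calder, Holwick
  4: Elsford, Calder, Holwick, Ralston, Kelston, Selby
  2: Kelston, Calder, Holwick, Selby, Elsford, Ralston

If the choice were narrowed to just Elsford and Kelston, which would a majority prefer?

Kelston

Ballots ranking Elsford above Kelston: 1 + 8 + 4 = 13.
Ballots ranking Kelston above Elsford: 27 − 13 = 14.
Kelston wins the head-to-head 14–13.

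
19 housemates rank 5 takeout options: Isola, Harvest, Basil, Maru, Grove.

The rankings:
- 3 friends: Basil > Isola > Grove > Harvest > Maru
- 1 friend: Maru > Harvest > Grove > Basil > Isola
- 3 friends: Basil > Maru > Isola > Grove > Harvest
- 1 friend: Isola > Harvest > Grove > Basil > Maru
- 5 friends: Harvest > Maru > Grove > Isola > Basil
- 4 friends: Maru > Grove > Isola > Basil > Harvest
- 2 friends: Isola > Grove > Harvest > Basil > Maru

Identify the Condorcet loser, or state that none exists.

Head-to-head results (19 friends):
Isola vs Harvest: Isola is ranked higher on 3+3+1+4+2 = 13 ballots, Harvest on 6. Isola wins 13–6.
Isola vs Basil: Isola wins 12–7.
Isola vs Maru: Isola preferred on 3+1+2 = 6 ballots; Maru wins 13–6.
Isola vs Grove: Isola is ranked higher on 3+3+1+2 = 9 ballots, Grove on 10. Grove wins 10–9.
Harvest vs Basil: Harvest is ranked higher on 1+1+5+2 = 9 ballots, Basil on 10. Basil wins 10–9.
Harvest vs Maru: 11 to 8, Harvest.
Harvest vs Grove: Harvest preferred on 1+1+5 = 7 ballots; Grove wins 12–7.
Basil vs Maru: Maru wins 10–9.
Basil vs Grove: Grove, 13–6.
Maru–Grove: Maru 13–6.
Every restaurant wins at least one matchup (Isola beats Harvest; Harvest beats Maru; Basil beats Harvest; Maru beats Isola; Grove beats Isola), so there is no Condorcet loser.

none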